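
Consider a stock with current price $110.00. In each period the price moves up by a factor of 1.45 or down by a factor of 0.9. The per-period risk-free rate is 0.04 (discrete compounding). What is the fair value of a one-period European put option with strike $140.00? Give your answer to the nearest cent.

Risk-neutral probability p = (1 + 0.04 − 0.9)/(1.45 − 0.9) = 0.1400/0.5500 = 0.2545
Terminal stock prices: S_u = 159.5, S_d = 99
Terminal payoffs (K − S): max(-19.5, 0) = 0, max(41, 0) = 41
Node 0 (S = 110): V_0 = 1/1.04·[0.2545·0.0000 + 0.7455·41.0000] = 29.3881

$29.39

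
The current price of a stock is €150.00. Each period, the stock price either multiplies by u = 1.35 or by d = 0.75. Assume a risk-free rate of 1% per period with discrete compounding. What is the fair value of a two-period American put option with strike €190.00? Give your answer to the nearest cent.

Risk-neutral probability p = (1 + 0.01 − 0.75)/(1.35 − 0.75) = 0.2600/0.6000 = 0.4333
Terminal stock prices: S_uu = 273.4, S_ud = 151.9, S_dd = 84.38
Terminal payoffs (K − S): max(-83.38, 0) = 0, max(38.12, 0) = 38.12, max(105.6, 0) = 105.6
Node u (S = 202.5): continuation = 1/1.01·[0.4333·0.0000 + 0.5667·38.1250] = 21.3903; exercise value = 0.0000 ≤ continuation, so V_u = 21.3903
Node d (S = 112.5): continuation = 1/1.01·[0.4333·38.1250 + 0.5667·105.6250] = 75.6188; exercise value = 77.5000 > continuation, so V_d = 77.5000 (exercise)
Node 0 (S = 150): continuation = 1/1.01·[0.4333·21.3903 + 0.5667·77.5000] = 52.6592; exercise value = 40.0000 ≤ continuation, so V_0 = 52.6592

€52.66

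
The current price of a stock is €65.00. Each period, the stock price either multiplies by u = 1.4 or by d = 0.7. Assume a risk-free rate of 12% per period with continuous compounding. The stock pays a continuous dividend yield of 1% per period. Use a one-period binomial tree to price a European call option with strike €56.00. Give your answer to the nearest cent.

Per-period risk-free factor R = e^0.12 = 1.1275; dividend-adjusted growth = e^(0.12−0.01) = 1.1163.
Risk-neutral probability p = (1.1163 − 0.7)/(1.4 − 0.7) = 0.4163/0.7000 = 0.5947
Terminal stock prices: S_u = 91, S_d = 45.5
Terminal payoffs (S − K): max(35, 0) = 35, max(-10.5, 0) = 0
Node 0 (S = 65): V_0 = e^(−0.12)·[0.5947·35.0000 + 0.4053·0.0000] = 18.4603

€18.46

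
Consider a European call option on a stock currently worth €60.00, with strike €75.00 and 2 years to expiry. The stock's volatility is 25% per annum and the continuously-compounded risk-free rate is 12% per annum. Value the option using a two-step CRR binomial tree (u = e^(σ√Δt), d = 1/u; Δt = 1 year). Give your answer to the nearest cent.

CRR parameters: u = e^(σ√Δt) = e^(0.25·√1) = 1.2840, d = 1/u = 0.7788
Per-period rate: rΔt = 0.12·1 = 0.12, so R = e^0.12 = 1.1275
Risk-neutral probability p = (e^0.12 − 0.7788)/(1.2840 − 0.7788) = 0.3487/0.5052 = 0.6902
Terminal stock prices: S_uu = 98.92, S_ud = 60, S_dd = 36.39
Terminal payoffs (S − K): max(23.92, 0) = 23.92, max(-15, 0) = 0, max(-38.61, 0) = 0
Node u (S = 77.04): V_u = e^(−0.12)·[0.6902·23.9233 + 0.3098·0.0000] = 14.6443
Node d (S = 46.73): V_d = e^(−0.12)·[0.6902·0.0000 + 0.3098·0.0000] = 0.0000
Node 0 (S = 60): V_0 = e^(−0.12)·[0.6902·14.6443 + 0.3098·0.0000] = 8.9643

€8.96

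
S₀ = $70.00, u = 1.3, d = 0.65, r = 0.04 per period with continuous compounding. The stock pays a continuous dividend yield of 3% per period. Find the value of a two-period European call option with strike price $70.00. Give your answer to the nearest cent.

Per-period risk-free factor R = e^0.04 = 1.0408; dividend-adjusted growth = e^(0.04−0.03) = 1.0101.
Risk-neutral probability p = (1.0101 − 0.65)/(1.3 − 0.65) = 0.3601/0.6500 = 0.5539
Terminal stock prices: S_uu = 118.3, S_ud = 59.15, S_dd = 29.58
Terminal payoffs (S − K): max(48.3, 0) = 48.3, max(-10.85, 0) = 0, max(-40.42, 0) = 0
Node u (S = 91): V_u = e^(−0.04)·[0.5539·48.3000 + 0.4461·0.0000] = 25.7054
Node d (S = 45.5): V_d = e^(−0.04)·[0.5539·0.0000 + 0.4461·0.0000] = 0.0000
Node 0 (S = 70): V_0 = e^(−0.04)·[0.5539·25.7054 + 0.4461·0.0000] = 13.6805

$13.68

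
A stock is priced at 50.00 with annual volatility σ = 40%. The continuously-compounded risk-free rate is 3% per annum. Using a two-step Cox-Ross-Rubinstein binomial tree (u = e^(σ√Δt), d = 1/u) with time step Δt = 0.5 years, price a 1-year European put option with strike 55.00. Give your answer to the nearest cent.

CRR parameters: u = e^(σ√Δt) = e^(0.4·√0.5) = 1.3269, d = 1/u = 0.7536
Per-period rate: rΔt = 0.03·0.5 = 0.015, so R = e^0.015 = 1.0151
Risk-neutral probability p = (e^0.015 − 0.7536)/(1.3269 − 0.7536) = 0.2615/0.5733 = 0.4561
Terminal stock prices: S_uu = 88.03, S_ud = 50, S_dd = 28.4
Terminal payoffs (K − S): max(-33.03, 0) = 0, max(5, 0) = 5, max(26.6, 0) = 26.6
Node u (S = 66.34): V_u = e^(−0.015)·[0.4561·0.0000 + 0.5439·5.0000] = 2.6789
Node d (S = 37.68): V_d = e^(−0.015)·[0.4561·5.0000 + 0.5439·26.6015] = 16.4992
Node 0 (S = 50): V_0 = e^(−0.015)·[0.4561·2.6789 + 0.5439·16.4992] = 10.0437

10.04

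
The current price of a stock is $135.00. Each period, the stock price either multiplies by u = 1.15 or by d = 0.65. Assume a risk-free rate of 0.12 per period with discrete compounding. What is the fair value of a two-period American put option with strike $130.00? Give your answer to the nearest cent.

Risk-neutral probability p = (1 + 0.12 − 0.65)/(1.15 − 0.65) = 0.4700/0.5000 = 0.9400
Terminal stock prices: S_uu = 178.5, S_ud = 100.9, S_dd = 57.04
Terminal payoffs (K − S): max(-48.54, 0) = 0, max(29.09, 0) = 29.09, max(72.96, 0) = 72.96
Node u (S = 155.2): continuation = 1/1.12·[0.9400·0.0000 + 0.0600·29.0875] = 1.5583; exercise value = 0.0000 ≤ continuation, so V_u = 1.5583
Node d (S = 87.75): continuation = 1/1.12·[0.9400·29.0875 + 0.0600·72.9625] = 28.3214; exercise value = 42.2500 > continuation, so V_d = 42.2500 (exercise)
Node 0 (S = 135): continuation = 1/1.12·[0.9400·1.5583 + 0.0600·42.2500] = 3.5712; exercise value = 0.0000 ≤ continuation, so V_0 = 3.5712

$3.57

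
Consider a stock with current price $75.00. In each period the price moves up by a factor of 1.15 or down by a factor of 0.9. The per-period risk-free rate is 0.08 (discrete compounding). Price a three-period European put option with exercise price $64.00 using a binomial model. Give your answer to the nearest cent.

$0.16

Risk-neutral probability p = (1 + 0.08 − 0.9)/(1.15 − 0.9) = 0.1800/0.2500 = 0.7200
Terminal stock prices: S_uuu = 114.1, S_uud = 89.27, S_udd = 69.86, S_ddd = 54.68
Terminal payoffs (K − S): max(-50.07, 0) = 0, max(-25.27, 0) = 0, max(-5.863, 0) = 0, max(9.325, 0) = 9.325
Node uu (S = 99.19): V_uu = 1/1.08·[0.7200·0.0000 + 0.2800·0.0000] = 0.0000
Node ud (S = 77.62): V_ud = 1/1.08·[0.7200·0.0000 + 0.2800·0.0000] = 0.0000
Node dd (S = 60.75): V_dd = 1/1.08·[0.7200·0.0000 + 0.2800·9.3250] = 2.4176
Node u (S = 86.25): V_u = 1/1.08·[0.7200·0.0000 + 0.2800·0.0000] = 0.0000
Node d (S = 67.5): V_d = 1/1.08·[0.7200·0.0000 + 0.2800·2.4176] = 0.6268
Node 0 (S = 75): V_0 = 1/1.08·[0.7200·0.0000 + 0.2800·0.6268] = 0.1625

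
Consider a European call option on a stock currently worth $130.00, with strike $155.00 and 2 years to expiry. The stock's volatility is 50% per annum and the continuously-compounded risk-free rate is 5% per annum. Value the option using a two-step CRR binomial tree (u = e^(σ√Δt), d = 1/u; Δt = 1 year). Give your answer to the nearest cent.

$32.69

CRR parameters: u = e^(σ√Δt) = e^(0.5·√1) = 1.6487, d = 1/u = 0.6065
Per-period rate: rΔt = 0.05·1 = 0.05, so R = e^0.05 = 1.0513
Risk-neutral probability p = (e^0.05 − 0.6065)/(1.6487 − 0.6065) = 0.4447/1.0422 = 0.4267
Terminal stock prices: S_uu = 353.4, S_ud = 130, S_dd = 47.82
Terminal payoffs (S − K): max(198.4, 0) = 198.4, max(-25, 0) = 0, max(-107.2, 0) = 0
Node u (S = 214.3): V_u = e^(−0.05)·[0.4267·198.3766 + 0.5733·0.0000] = 80.5258
Node d (S = 78.85): V_d = e^(−0.05)·[0.4267·0.0000 + 0.5733·0.0000] = 0.0000
Node 0 (S = 130): V_0 = e^(−0.05)·[0.4267·80.5258 + 0.5733·0.0000] = 32.6874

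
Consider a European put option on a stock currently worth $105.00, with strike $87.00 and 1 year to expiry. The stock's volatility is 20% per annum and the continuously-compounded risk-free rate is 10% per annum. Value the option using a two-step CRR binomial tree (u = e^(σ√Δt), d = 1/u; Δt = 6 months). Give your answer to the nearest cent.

CRR parameters: u = e^(σ√Δt) = e^(0.2·√0.5) = 1.1519, d = 1/u = 0.8681
Per-period rate: rΔt = 0.1·0.5 = 0.05, so R = e^0.05 = 1.0513
Risk-neutral probability p = (e^0.05 − 0.8681)/(1.1519 − 0.8681) = 0.1831/0.2838 = 0.6454
Terminal stock prices: S_uu = 139.3, S_ud = 105, S_dd = 79.13
Terminal payoffs (K − S): max(-52.32, 0) = 0, max(-18, 0) = 0, max(7.868, 0) = 7.868
Node u (S = 121): V_u = e^(−0.05)·[0.6454·0.0000 + 0.3546·0.0000] = 0.0000
Node d (S = 91.15): V_d = e^(−0.05)·[0.6454·0.0000 + 0.3546·7.8680] = 2.6541
Node 0 (S = 105): V_0 = e^(−0.05)·[0.6454·0.0000 + 0.3546·2.6541] = 0.8953

$0.90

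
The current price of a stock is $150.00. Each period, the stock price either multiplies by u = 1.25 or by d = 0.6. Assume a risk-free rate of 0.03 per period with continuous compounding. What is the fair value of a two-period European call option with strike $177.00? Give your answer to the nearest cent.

$23.70

Risk-neutral probability p = (e^0.03 − 0.6)/(1.25 − 0.6) = 0.4305/0.6500 = 0.6622
Terminal stock prices: S_uu = 234.4, S_ud = 112.5, S_dd = 54
Terminal payoffs (S − K): max(57.38, 0) = 57.38, max(-64.5, 0) = 0, max(-123, 0) = 0
Node u (S = 187.5): V_u = e^(−0.03)·[0.6622·57.3750 + 0.3378·0.0000] = 36.8729
Node d (S = 90): V_d = e^(−0.03)·[0.6622·0.0000 + 0.3378·0.0000] = 0.0000
Node 0 (S = 150): V_0 = e^(−0.03)·[0.6622·36.8729 + 0.3378·0.0000] = 23.6970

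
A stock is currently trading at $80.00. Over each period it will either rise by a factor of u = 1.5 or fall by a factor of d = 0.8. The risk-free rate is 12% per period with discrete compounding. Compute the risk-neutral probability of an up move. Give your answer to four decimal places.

p = 0.4571

Risk-neutral probability p = (1 + 0.12 − 0.8)/(1.5 − 0.8) = 0.3200/0.7000 = 0.4571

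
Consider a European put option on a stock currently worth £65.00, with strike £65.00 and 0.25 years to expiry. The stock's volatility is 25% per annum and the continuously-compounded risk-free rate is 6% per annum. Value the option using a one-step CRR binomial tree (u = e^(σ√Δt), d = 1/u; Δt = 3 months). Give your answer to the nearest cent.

£3.54

CRR parameters: u = e^(σ√Δt) = e^(0.25·√0.25) = 1.1331, d = 1/u = 0.8825
Per-period rate: rΔt = 0.06·0.25 = 0.015, so R = e^0.015 = 1.0151
Risk-neutral probability p = (e^0.015 − 0.8825)/(1.1331 − 0.8825) = 0.1326/0.2507 = 0.5291
Terminal stock prices: S_u = 73.65, S_d = 57.36
Terminal payoffs (K − S): max(-8.655, 0) = 0, max(7.638, 0) = 7.638
Node 0 (S = 65): V_0 = e^(−0.015)·[0.5291·0.0000 + 0.4709·7.6377] = 3.5432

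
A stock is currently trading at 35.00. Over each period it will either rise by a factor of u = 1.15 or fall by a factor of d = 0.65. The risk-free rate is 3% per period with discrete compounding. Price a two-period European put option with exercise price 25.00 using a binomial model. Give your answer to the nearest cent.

0.55

Risk-neutral probability p = (1 + 0.03 − 0.65)/(1.15 − 0.65) = 0.3800/0.5000 = 0.7600
Terminal stock prices: S_uu = 46.29, S_ud = 26.16, S_dd = 14.79
Terminal payoffs (K − S): max(-21.29, 0) = 0, max(-1.163, 0) = 0, max(10.21, 0) = 10.21
Node u (S = 40.25): V_u = 1/1.03·[0.7600·0.0000 + 0.2400·0.0000] = 0.0000
Node d (S = 22.75): V_d = 1/1.03·[0.7600·0.0000 + 0.2400·10.2125] = 2.3796
Node 0 (S = 35): V_0 = 1/1.03·[0.7600·0.0000 + 0.2400·2.3796] = 0.5545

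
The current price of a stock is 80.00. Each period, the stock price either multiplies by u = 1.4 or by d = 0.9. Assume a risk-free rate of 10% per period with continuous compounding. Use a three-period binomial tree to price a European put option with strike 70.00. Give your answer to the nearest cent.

1.77

Risk-neutral probability p = (e^0.1 − 0.9)/(1.4 − 0.9) = 0.2052/0.5000 = 0.4103
Terminal stock prices: S_uuu = 219.5, S_uud = 141.1, S_udd = 90.72, S_ddd = 58.32
Terminal payoffs (K − S): max(-149.5, 0) = 0, max(-71.12, 0) = 0, max(-20.72, 0) = 0, max(11.68, 0) = 11.68
Node uu (S = 156.8): V_uu = e^(−0.1)·[0.4103·0.0000 + 0.5897·0.0000] = 0.0000
Node ud (S = 100.8): V_ud = e^(−0.1)·[0.4103·0.0000 + 0.5897·0.0000] = 0.0000
Node dd (S = 64.8): V_dd = e^(−0.1)·[0.4103·0.0000 + 0.5897·11.6800] = 6.2318
Node u (S = 112): V_u = e^(−0.1)·[0.4103·0.0000 + 0.5897·0.0000] = 0.0000
Node d (S = 72): V_d = e^(−0.1)·[0.4103·0.0000 + 0.5897·6.2318] = 3.3249
Node 0 (S = 80): V_0 = e^(−0.1)·[0.4103·0.0000 + 0.5897·3.3249] = 1.7740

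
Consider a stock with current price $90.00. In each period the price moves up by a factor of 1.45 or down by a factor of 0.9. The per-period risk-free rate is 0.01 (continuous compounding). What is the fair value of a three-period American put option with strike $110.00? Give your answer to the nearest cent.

Risk-neutral probability p = (e^0.01 − 0.9)/(1.45 − 0.9) = 0.1101/0.5500 = 0.2001
Terminal stock prices: S_uuu = 274.4, S_uud = 170.3, S_udd = 105.7, S_ddd = 65.61
Terminal payoffs (K − S): max(-164.4, 0) = 0, max(-60.3, 0) = 0, max(4.295, 0) = 4.295, max(44.39, 0) = 44.39
Node uu (S = 189.2): continuation = e^(−0.01)·[0.2001·0.0000 + 0.7999·0.0000] = 0.0000; exercise value = 0.0000 ≤ continuation, so V_uu = 0.0000
Node ud (S = 117.5): continuation = e^(−0.01)·[0.2001·0.0000 + 0.7999·4.2950] = 3.4014; exercise value = 0.0000 ≤ continuation, so V_ud = 3.4014
Node dd (S = 72.9): continuation = e^(−0.01)·[0.2001·4.2950 + 0.7999·44.3900] = 36.0055; exercise value = 37.1000 > continuation, so V_dd = 37.1000 (exercise)
Node u (S = 130.5): continuation = e^(−0.01)·[0.2001·0.0000 + 0.7999·3.4014] = 2.6938; exercise value = 0.0000 ≤ continuation, so V_u = 2.6938
Node d (S = 81): continuation = e^(−0.01)·[0.2001·3.4014 + 0.7999·37.1000] = 30.0552; exercise value = 29.0000 ≤ continuation, so V_d = 30.0552
Node 0 (S = 90): continuation = e^(−0.01)·[0.2001·2.6938 + 0.7999·30.0552] = 24.3358; exercise value = 20.0000 ≤ continuation, so V_0 = 24.3358

$24.34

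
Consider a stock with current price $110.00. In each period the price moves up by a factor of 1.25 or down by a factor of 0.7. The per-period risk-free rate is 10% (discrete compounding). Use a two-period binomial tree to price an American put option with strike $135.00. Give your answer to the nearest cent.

Risk-neutral probability p = (1 + 0.1 − 0.7)/(1.25 − 0.7) = 0.4000/0.5500 = 0.7273
Terminal stock prices: S_uu = 171.9, S_ud = 96.25, S_dd = 53.9
Terminal payoffs (K − S): max(-36.88, 0) = 0, max(38.75, 0) = 38.75, max(81.1, 0) = 81.1
Node u (S = 137.5): continuation = 1/1.1·[0.7273·0.0000 + 0.2727·38.7500] = 9.6074; exercise value = 0.0000 ≤ continuation, so V_u = 9.6074
Node d (S = 77): continuation = 1/1.1·[0.7273·38.7500 + 0.2727·81.1000] = 45.7273; exercise value = 58.0000 > continuation, so V_d = 58.0000 (exercise)
Node 0 (S = 110): continuation = 1/1.1·[0.7273·9.6074 + 0.2727·58.0000] = 20.7322; exercise value = 25.0000 > continuation, so V_0 = 25.0000 (exercise)

$25.00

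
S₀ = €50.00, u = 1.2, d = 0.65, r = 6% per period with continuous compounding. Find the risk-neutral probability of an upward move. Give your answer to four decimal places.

Risk-neutral probability p = (e^0.06 − 0.65)/(1.2 − 0.65) = 0.4118/0.5500 = 0.7488

p = 0.7488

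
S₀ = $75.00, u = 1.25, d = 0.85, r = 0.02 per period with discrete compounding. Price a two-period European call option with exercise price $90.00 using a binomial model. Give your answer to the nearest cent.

$4.72

Risk-neutral probability p = (1 + 0.02 − 0.85)/(1.25 − 0.85) = 0.1700/0.4000 = 0.4250
Terminal stock prices: S_uu = 117.2, S_ud = 79.69, S_dd = 54.19
Terminal payoffs (S − K): max(27.19, 0) = 27.19, max(-10.31, 0) = 0, max(-35.81, 0) = 0
Node u (S = 93.75): V_u = 1/1.02·[0.4250·27.1875 + 0.5750·0.0000] = 11.3281
Node d (S = 63.75): V_d = 1/1.02·[0.4250·0.0000 + 0.5750·0.0000] = 0.0000
Node 0 (S = 75): V_0 = 1/1.02·[0.4250·11.3281 + 0.5750·0.0000] = 4.7201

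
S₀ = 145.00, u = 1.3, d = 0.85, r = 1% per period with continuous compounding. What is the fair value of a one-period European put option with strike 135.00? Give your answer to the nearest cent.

Risk-neutral probability p = (e^0.01 − 0.85)/(1.3 − 0.85) = 0.1601/0.4500 = 0.3557
Terminal stock prices: S_u = 188.5, S_d = 123.2
Terminal payoffs (K − S): max(-53.5, 0) = 0, max(11.75, 0) = 11.75
Node 0 (S = 145): V_0 = e^(−0.01)·[0.3557·0.0000 + 0.6443·11.7500] = 7.4956

7.50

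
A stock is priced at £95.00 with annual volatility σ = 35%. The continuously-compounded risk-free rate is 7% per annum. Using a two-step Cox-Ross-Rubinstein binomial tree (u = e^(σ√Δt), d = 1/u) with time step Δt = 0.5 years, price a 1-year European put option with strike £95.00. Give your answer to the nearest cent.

£8.31

CRR parameters: u = e^(σ√Δt) = e^(0.35·√0.5) = 1.2808, d = 1/u = 0.7808
Per-period rate: rΔt = 0.07·0.5 = 0.035, so R = e^0.035 = 1.0356
Risk-neutral probability p = (e^0.035 − 0.7808)/(1.2808 − 0.7808) = 0.2549/0.5000 = 0.5097
Terminal stock prices: S_uu = 155.8, S_ud = 95, S_dd = 57.91
Terminal payoffs (K − S): max(-60.84, 0) = 0, max(0, 0) = 0, max(37.09, 0) = 37.09
Node u (S = 121.7): V_u = e^(−0.035)·[0.5097·0.0000 + 0.4903·0.0000] = 0.0000
Node d (S = 74.17): V_d = e^(−0.035)·[0.5097·0.0000 + 0.4903·37.0893] = 17.5603
Node 0 (S = 95): V_0 = e^(−0.035)·[0.5097·0.0000 + 0.4903·17.5603] = 8.3141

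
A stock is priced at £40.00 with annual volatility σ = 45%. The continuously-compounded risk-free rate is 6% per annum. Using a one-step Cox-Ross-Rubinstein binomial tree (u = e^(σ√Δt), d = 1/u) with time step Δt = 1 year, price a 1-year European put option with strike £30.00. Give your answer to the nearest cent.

CRR parameters: u = e^(σ√Δt) = e^(0.45·√1) = 1.5683, d = 1/u = 0.6376
Per-period rate: rΔt = 0.06·1 = 0.06, so R = e^0.06 = 1.0618
Risk-neutral probability p = (e^0.06 − 0.6376)/(1.5683 − 0.6376) = 0.4242/0.9307 = 0.4558
Terminal stock prices: S_u = 62.73, S_d = 25.51
Terminal payoffs (K − S): max(-32.73, 0) = 0, max(4.495, 0) = 4.495
Node 0 (S = 40): V_0 = e^(−0.06)·[0.4558·0.0000 + 0.5442·4.4949] = 2.3036

£2.30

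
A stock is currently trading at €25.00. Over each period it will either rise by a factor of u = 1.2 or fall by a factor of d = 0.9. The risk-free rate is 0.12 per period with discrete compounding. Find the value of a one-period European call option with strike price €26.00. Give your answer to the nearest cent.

€2.62

Risk-neutral probability p = (1 + 0.12 − 0.9)/(1.2 − 0.9) = 0.2200/0.3000 = 0.7333
Terminal stock prices: S_u = 30, S_d = 22.5
Terminal payoffs (S − K): max(4, 0) = 4, max(-3.5, 0) = 0
Node 0 (S = 25): V_0 = 1/1.12·[0.7333·4.0000 + 0.2667·0.0000] = 2.6190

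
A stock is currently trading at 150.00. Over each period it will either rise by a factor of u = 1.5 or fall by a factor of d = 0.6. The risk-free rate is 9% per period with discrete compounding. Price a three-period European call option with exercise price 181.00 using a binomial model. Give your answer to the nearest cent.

Risk-neutral probability p = (1 + 0.09 − 0.6)/(1.5 − 0.6) = 0.4900/0.9000 = 0.5444
Terminal stock prices: S_uuu = 506.2, S_uud = 202.5, S_udd = 81, S_ddd = 32.4
Terminal payoffs (S − K): max(325.2, 0) = 325.2, max(21.5, 0) = 21.5, max(-100, 0) = 0, max(-148.6, 0) = 0
Node uu (S = 337.5): V_uu = 1/1.09·[0.5444·325.2500 + 0.4556·21.5000] = 171.4450
Node ud (S = 135): V_ud = 1/1.09·[0.5444·21.5000 + 0.4556·0.0000] = 10.7390
Node dd (S = 54): V_dd = 1/1.09·[0.5444·0.0000 + 0.4556·0.0000] = 0.0000
Node u (S = 225): V_u = 1/1.09·[0.5444·171.4450 + 0.4556·10.7390] = 90.1234
Node d (S = 90): V_d = 1/1.09·[0.5444·10.7390 + 0.4556·0.0000] = 5.3640
Node 0 (S = 150): V_0 = 1/1.09·[0.5444·90.1234 + 0.4556·5.3640] = 47.2576

47.26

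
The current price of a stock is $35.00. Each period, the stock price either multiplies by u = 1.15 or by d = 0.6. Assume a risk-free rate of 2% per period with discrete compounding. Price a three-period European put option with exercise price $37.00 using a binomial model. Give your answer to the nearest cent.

$6.68

Risk-neutral probability p = (1 + 0.02 − 0.6)/(1.15 − 0.6) = 0.4200/0.5500 = 0.7636
Terminal stock prices: S_uuu = 53.23, S_uud = 27.77, S_udd = 14.49, S_ddd = 7.56
Terminal payoffs (K − S): max(-16.23, 0) = 0, max(9.228, 0) = 9.228, max(22.51, 0) = 22.51, max(29.44, 0) = 29.44
Node uu (S = 46.29): V_uu = 1/1.02·[0.7636·0.0000 + 0.2364·9.2275] = 2.1383
Node ud (S = 24.15): V_ud = 1/1.02·[0.7636·9.2275 + 0.2364·22.5100] = 12.1245
Node dd (S = 12.6): V_dd = 1/1.02·[0.7636·22.5100 + 0.2364·29.4400] = 23.6745
Node u (S = 40.25): V_u = 1/1.02·[0.7636·2.1383 + 0.2364·12.1245] = 4.4105
Node d (S = 21): V_d = 1/1.02·[0.7636·12.1245 + 0.2364·23.6745] = 14.5632
Node 0 (S = 35): V_0 = 1/1.02·[0.7636·4.4105 + 0.2364·14.5632] = 6.6767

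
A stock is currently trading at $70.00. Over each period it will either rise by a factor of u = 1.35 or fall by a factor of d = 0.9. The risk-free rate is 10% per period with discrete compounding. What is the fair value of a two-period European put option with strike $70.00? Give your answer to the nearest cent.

Risk-neutral probability p = (1 + 0.1 − 0.9)/(1.35 − 0.9) = 0.2000/0.4500 = 0.4444
Terminal stock prices: S_uu = 127.6, S_ud = 85.05, S_dd = 56.7
Terminal payoffs (K − S): max(-57.58, 0) = 0, max(-15.05, 0) = 0, max(13.3, 0) = 13.3
Node u (S = 94.5): V_u = 1/1.1·[0.4444·0.0000 + 0.5556·0.0000] = 0.0000
Node d (S = 63): V_d = 1/1.1·[0.4444·0.0000 + 0.5556·13.3000] = 6.7172
Node 0 (S = 70): V_0 = 1/1.1·[0.4444·0.0000 + 0.5556·6.7172] = 3.3925

$3.39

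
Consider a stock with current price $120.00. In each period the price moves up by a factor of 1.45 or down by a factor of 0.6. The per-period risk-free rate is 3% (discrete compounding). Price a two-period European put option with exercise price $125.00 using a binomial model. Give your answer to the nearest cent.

Risk-neutral probability p = (1 + 0.03 − 0.6)/(1.45 − 0.6) = 0.4300/0.8500 = 0.5059
Terminal stock prices: S_uu = 252.3, S_ud = 104.4, S_dd = 43.2
Terminal payoffs (K − S): max(-127.3, 0) = 0, max(20.6, 0) = 20.6, max(81.8, 0) = 81.8
Node u (S = 174): V_u = 1/1.03·[0.5059·0.0000 + 0.4941·20.6000] = 9.8824
Node d (S = 72): V_d = 1/1.03·[0.5059·20.6000 + 0.4941·81.8000] = 49.3592
Node 0 (S = 120): V_0 = 1/1.03·[0.5059·9.8824 + 0.4941·49.3592] = 28.5326

$28.53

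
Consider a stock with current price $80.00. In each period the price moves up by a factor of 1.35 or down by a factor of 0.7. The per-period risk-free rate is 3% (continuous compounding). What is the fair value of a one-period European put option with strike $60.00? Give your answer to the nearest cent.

$1.91

Risk-neutral probability p = (e^0.03 − 0.7)/(1.35 − 0.7) = 0.3305/0.6500 = 0.5084
Terminal stock prices: S_u = 108, S_d = 56
Terminal payoffs (K − S): max(-48, 0) = 0, max(4, 0) = 4
Node 0 (S = 80): V_0 = e^(−0.03)·[0.5084·0.0000 + 0.4916·4.0000] = 1.9083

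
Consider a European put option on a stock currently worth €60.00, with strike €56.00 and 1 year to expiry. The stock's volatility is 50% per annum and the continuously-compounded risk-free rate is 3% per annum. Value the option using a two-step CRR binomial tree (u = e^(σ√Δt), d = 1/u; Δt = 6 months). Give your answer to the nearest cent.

€8.23

CRR parameters: u = e^(σ√Δt) = e^(0.5·√0.5) = 1.4241, d = 1/u = 0.7022
Per-period rate: rΔt = 0.03·0.5 = 0.015, so R = e^0.015 = 1.0151
Risk-neutral probability p = (e^0.015 − 0.7022)/(1.4241 − 0.7022) = 0.3129/0.7219 = 0.4335
Terminal stock prices: S_uu = 121.7, S_ud = 60, S_dd = 29.58
Terminal payoffs (K − S): max(-65.69, 0) = 0, max(-4, 0) = 0, max(26.42, 0) = 26.42
Node u (S = 85.45): V_u = e^(−0.015)·[0.4335·0.0000 + 0.5665·0.0000] = 0.0000
Node d (S = 42.13): V_d = e^(−0.015)·[0.4335·0.0000 + 0.5665·26.4159] = 14.7430
Node 0 (S = 60): V_0 = e^(−0.015)·[0.4335·0.0000 + 0.5665·14.7430] = 8.2282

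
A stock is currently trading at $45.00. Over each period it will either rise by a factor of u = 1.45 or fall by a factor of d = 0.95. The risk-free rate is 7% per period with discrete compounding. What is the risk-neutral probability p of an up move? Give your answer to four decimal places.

Risk-neutral probability p = (1 + 0.07 − 0.95)/(1.45 − 0.95) = 0.1200/0.5000 = 0.2400

p = 0.2400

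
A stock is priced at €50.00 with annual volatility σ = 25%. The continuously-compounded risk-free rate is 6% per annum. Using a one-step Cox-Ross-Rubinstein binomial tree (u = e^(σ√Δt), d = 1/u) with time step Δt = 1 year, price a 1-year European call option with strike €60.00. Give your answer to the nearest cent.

€2.22

CRR parameters: u = e^(σ√Δt) = e^(0.25·√1) = 1.2840, d = 1/u = 0.7788
Per-period rate: rΔt = 0.06·1 = 0.06, so R = e^0.06 = 1.0618
Risk-neutral probability p = (e^0.06 − 0.7788)/(1.2840 − 0.7788) = 0.2830/0.5052 = 0.5602
Terminal stock prices: S_u = 64.2, S_d = 38.94
Terminal payoffs (S − K): max(4.201, 0) = 4.201, max(-21.06, 0) = 0
Node 0 (S = 50): V_0 = e^(−0.06)·[0.5602·4.2013 + 0.4398·0.0000] = 2.2166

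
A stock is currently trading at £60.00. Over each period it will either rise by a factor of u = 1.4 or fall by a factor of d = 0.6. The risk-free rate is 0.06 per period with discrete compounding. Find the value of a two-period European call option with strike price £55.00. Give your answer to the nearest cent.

£18.42

Risk-neutral probability p = (1 + 0.06 − 0.6)/(1.4 − 0.6) = 0.4600/0.8000 = 0.5750
Terminal stock prices: S_uu = 117.6, S_ud = 50.4, S_dd = 21.6
Terminal payoffs (S − K): max(62.6, 0) = 62.6, max(-4.6, 0) = 0, max(-33.4, 0) = 0
Node u (S = 84): V_u = 1/1.06·[0.5750·62.6000 + 0.4250·0.0000] = 33.9575
Node d (S = 36): V_d = 1/1.06·[0.5750·0.0000 + 0.4250·0.0000] = 0.0000
Node 0 (S = 60): V_0 = 1/1.06·[0.5750·33.9575 + 0.4250·0.0000] = 18.4204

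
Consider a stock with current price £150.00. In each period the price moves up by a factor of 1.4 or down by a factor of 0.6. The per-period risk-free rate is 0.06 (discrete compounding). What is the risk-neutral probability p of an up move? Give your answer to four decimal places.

p = 0.5750

Risk-neutral probability p = (1 + 0.06 − 0.6)/(1.4 − 0.6) = 0.4600/0.8000 = 0.5750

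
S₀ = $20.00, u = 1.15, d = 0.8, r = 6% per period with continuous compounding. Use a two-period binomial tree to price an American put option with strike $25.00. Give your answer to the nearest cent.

$5.00

Risk-neutral probability p = (e^0.06 − 0.8)/(1.15 − 0.8) = 0.2618/0.3500 = 0.7481
Terminal stock prices: S_uu = 26.45, S_ud = 18.4, S_dd = 12.8
Terminal payoffs (K − S): max(-1.45, 0) = 0, max(6.6, 0) = 6.6, max(12.2, 0) = 12.2
Node u (S = 23): continuation = e^(−0.06)·[0.7481·0.0000 + 0.2519·6.6000] = 1.5657; exercise value = 2.0000 > continuation, so V_u = 2.0000 (exercise)
Node d (S = 16): continuation = e^(−0.06)·[0.7481·6.6000 + 0.2519·12.2000] = 7.5441; exercise value = 9.0000 > continuation, so V_d = 9.0000 (exercise)
Node 0 (S = 20): continuation = e^(−0.06)·[0.7481·2.0000 + 0.2519·9.0000] = 3.5441; exercise value = 5.0000 > continuation, so V_0 = 5.0000 (exercise)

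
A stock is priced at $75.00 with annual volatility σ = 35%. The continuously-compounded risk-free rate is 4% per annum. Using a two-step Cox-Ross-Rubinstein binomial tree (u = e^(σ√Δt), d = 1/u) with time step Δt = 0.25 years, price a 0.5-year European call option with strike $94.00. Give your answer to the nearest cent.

CRR parameters: u = e^(σ√Δt) = e^(0.35·√0.25) = 1.1912, d = 1/u = 0.8395
Per-period rate: rΔt = 0.04·0.25 = 0.01, so R = e^0.01 = 1.0101
Risk-neutral probability p = (e^0.01 − 0.8395)/(1.1912 − 0.8395) = 0.1706/0.3518 = 0.4849
Terminal stock prices: S_uu = 106.4, S_ud = 75, S_dd = 52.85
Terminal payoffs (S − K): max(12.43, 0) = 12.43, max(-19, 0) = 0, max(-41.15, 0) = 0
Node u (S = 89.34): V_u = e^(−0.01)·[0.4849·12.4301 + 0.5151·0.0000] = 5.9677
Node d (S = 62.96): V_d = e^(−0.01)·[0.4849·0.0000 + 0.5151·0.0000] = 0.0000
Node 0 (S = 75): V_0 = e^(−0.01)·[0.4849·5.9677 + 0.5151·0.0000] = 2.8651

$2.87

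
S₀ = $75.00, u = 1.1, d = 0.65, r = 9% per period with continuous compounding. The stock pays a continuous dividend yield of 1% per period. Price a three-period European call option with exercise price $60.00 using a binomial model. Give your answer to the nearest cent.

Per-period risk-free factor R = e^0.09 = 1.0942; dividend-adjusted growth = e^(0.09−0.01) = 1.0833.
Risk-neutral probability p = (1.0833 − 0.65)/(1.1 − 0.65) = 0.4333/0.4500 = 0.9629
Terminal stock prices: S_uuu = 99.83, S_uud = 58.99, S_udd = 34.86, S_ddd = 20.6
Terminal payoffs (S − K): max(39.83, 0) = 39.83, max(-1.012, 0) = 0, max(-25.14, 0) = 0, max(-39.4, 0) = 0
Node uu (S = 90.75): V_uu = e^(−0.09)·[0.9629·39.8250 + 0.0371·0.0000] = 35.0455
Node ud (S = 53.62): V_ud = e^(−0.09)·[0.9629·0.0000 + 0.0371·0.0000] = 0.0000
Node dd (S = 31.69): V_dd = e^(−0.09)·[0.9629·0.0000 + 0.0371·0.0000] = 0.0000
Node u (S = 82.5): V_u = e^(−0.09)·[0.9629·35.0455 + 0.0371·0.0000] = 30.8396
Node d (S = 48.75): V_d = e^(−0.09)·[0.9629·0.0000 + 0.0371·0.0000] = 0.0000
Node 0 (S = 75): V_0 = e^(−0.09)·[0.9629·30.8396 + 0.0371·0.0000] = 27.1385

$27.14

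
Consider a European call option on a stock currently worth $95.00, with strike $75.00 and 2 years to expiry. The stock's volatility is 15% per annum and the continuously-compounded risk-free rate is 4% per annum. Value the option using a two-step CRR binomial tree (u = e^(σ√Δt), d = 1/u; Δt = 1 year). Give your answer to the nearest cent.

CRR parameters: u = e^(σ√Δt) = e^(0.15·√1) = 1.1618, d = 1/u = 0.8607
Per-period rate: rΔt = 0.04·1 = 0.04, so R = e^0.04 = 1.0408
Risk-neutral probability p = (e^0.04 − 0.8607)/(1.1618 − 0.8607) = 0.1801/0.3011 = 0.5981
Terminal stock prices: S_uu = 128.2, S_ud = 95, S_dd = 70.38
Terminal payoffs (S − K): max(53.24, 0) = 53.24, max(20, 0) = 20, max(-4.622, 0) = 0
Node u (S = 110.4): V_u = e^(−0.04)·[0.5981·53.2366 + 0.4019·20.0000] = 38.3150
Node d (S = 81.77): V_d = e^(−0.04)·[0.5981·20.0000 + 0.4019·0.0000] = 11.4929
Node 0 (S = 95): V_0 = e^(−0.04)·[0.5981·38.3150 + 0.4019·11.4929] = 26.4555

$26.46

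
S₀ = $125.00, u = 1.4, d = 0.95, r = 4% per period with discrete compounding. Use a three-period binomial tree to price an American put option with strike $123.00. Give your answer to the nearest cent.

Risk-neutral probability p = (1 + 0.04 − 0.95)/(1.4 − 0.95) = 0.0900/0.4500 = 0.2000
Terminal stock prices: S_uuu = 343, S_uud = 232.7, S_udd = 157.9, S_ddd = 107.2
Terminal payoffs (K − S): max(-220, 0) = 0, max(-109.7, 0) = 0, max(-34.94, 0) = 0, max(15.83, 0) = 15.83
Node uu (S = 245): continuation = 1/1.04·[0.2000·0.0000 + 0.8000·0.0000] = 0.0000; exercise value = 0.0000 ≤ continuation, so V_uu = 0.0000
Node ud (S = 166.2): continuation = 1/1.04·[0.2000·0.0000 + 0.8000·0.0000] = 0.0000; exercise value = 0.0000 ≤ continuation, so V_ud = 0.0000
Node dd (S = 112.8): continuation = 1/1.04·[0.2000·0.0000 + 0.8000·15.8281] = 12.1755; exercise value = 10.1875 ≤ continuation, so V_dd = 12.1755
Node u (S = 175): continuation = 1/1.04·[0.2000·0.0000 + 0.8000·0.0000] = 0.0000; exercise value = 0.0000 ≤ continuation, so V_u = 0.0000
Node d (S = 118.8): continuation = 1/1.04·[0.2000·0.0000 + 0.8000·12.1755] = 9.3658; exercise value = 4.2500 ≤ continuation, so V_d = 9.3658
Node 0 (S = 125): continuation = 1/1.04·[0.2000·0.0000 + 0.8000·9.3658] = 7.2044; exercise value = 0.0000 ≤ continuation, so V_0 = 7.2044

$7.20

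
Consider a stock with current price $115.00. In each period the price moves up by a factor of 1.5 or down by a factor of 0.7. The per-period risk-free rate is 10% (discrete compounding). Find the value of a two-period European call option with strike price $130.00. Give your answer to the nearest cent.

Risk-neutral probability p = (1 + 0.1 − 0.7)/(1.5 − 0.7) = 0.4000/0.8000 = 0.5000
Terminal stock prices: S_uu = 258.8, S_ud = 120.7, S_dd = 56.35
Terminal payoffs (S − K): max(128.8, 0) = 128.8, max(-9.25, 0) = 0, max(-73.65, 0) = 0
Node u (S = 172.5): V_u = 1/1.1·[0.5000·128.7500 + 0.5000·0.0000] = 58.5227
Node d (S = 80.5): V_d = 1/1.1·[0.5000·0.0000 + 0.5000·0.0000] = 0.0000
Node 0 (S = 115): V_0 = 1/1.1·[0.5000·58.5227 + 0.5000·0.0000] = 26.6012

$26.60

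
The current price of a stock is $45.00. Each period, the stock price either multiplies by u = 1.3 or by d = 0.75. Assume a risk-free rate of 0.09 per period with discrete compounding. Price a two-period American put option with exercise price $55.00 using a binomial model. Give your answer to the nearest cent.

$10.00

Risk-neutral probability p = (1 + 0.09 − 0.75)/(1.3 − 0.75) = 0.3400/0.5500 = 0.6182
Terminal stock prices: S_uu = 76.05, S_ud = 43.88, S_dd = 25.31
Terminal payoffs (K − S): max(-21.05, 0) = 0, max(11.12, 0) = 11.12, max(29.69, 0) = 29.69
Node u (S = 58.5): continuation = 1/1.09·[0.6182·0.0000 + 0.3818·11.1250] = 3.8970; exercise value = 0.0000 ≤ continuation, so V_u = 3.8970
Node d (S = 33.75): continuation = 1/1.09·[0.6182·11.1250 + 0.3818·29.6875] = 16.7087; exercise value = 21.2500 > continuation, so V_d = 21.2500 (exercise)
Node 0 (S = 45): continuation = 1/1.09·[0.6182·3.8970 + 0.3818·21.2500] = 9.6538; exercise value = 10.0000 > continuation, so V_0 = 10.0000 (exercise)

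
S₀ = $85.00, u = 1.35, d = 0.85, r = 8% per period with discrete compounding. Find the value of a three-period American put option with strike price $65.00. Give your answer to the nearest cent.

$1.60

Risk-neutral probability p = (1 + 0.08 − 0.85)/(1.35 − 0.85) = 0.2300/0.5000 = 0.4600
Terminal stock prices: S_uuu = 209.1, S_uud = 131.7, S_udd = 82.91, S_ddd = 52.2
Terminal payoffs (K − S): max(-144.1, 0) = 0, max(-66.68, 0) = 0, max(-17.91, 0) = 0, max(12.8, 0) = 12.8
Node uu (S = 154.9): continuation = 1/1.08·[0.4600·0.0000 + 0.5400·0.0000] = 0.0000; exercise value = 0.0000 ≤ continuation, so V_uu = 0.0000
Node ud (S = 97.54): continuation = 1/1.08·[0.4600·0.0000 + 0.5400·0.0000] = 0.0000; exercise value = 0.0000 ≤ continuation, so V_ud = 0.0000
Node dd (S = 61.41): continuation = 1/1.08·[0.4600·0.0000 + 0.5400·12.7994] = 6.3997; exercise value = 3.5875 ≤ continuation, so V_dd = 6.3997
Node u (S = 114.8): continuation = 1/1.08·[0.4600·0.0000 + 0.5400·0.0000] = 0.0000; exercise value = 0.0000 ≤ continuation, so V_u = 0.0000
Node d (S = 72.25): continuation = 1/1.08·[0.4600·0.0000 + 0.5400·6.3997] = 3.1998; exercise value = 0.0000 ≤ continuation, so V_d = 3.1998
Node 0 (S = 85): continuation = 1/1.08·[0.4600·0.0000 + 0.5400·3.1998] = 1.5999; exercise value = 0.0000 ≤ continuation, so V_0 = 1.5999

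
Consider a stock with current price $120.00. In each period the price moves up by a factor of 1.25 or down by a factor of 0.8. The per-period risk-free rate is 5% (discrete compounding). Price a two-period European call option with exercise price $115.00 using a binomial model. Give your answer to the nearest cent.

Risk-neutral probability p = (1 + 0.05 − 0.8)/(1.25 − 0.8) = 0.2500/0.4500 = 0.5556
Terminal stock prices: S_uu = 187.5, S_ud = 120, S_dd = 76.8
Terminal payoffs (S − K): max(72.5, 0) = 72.5, max(5, 0) = 5, max(-38.2, 0) = 0
Node u (S = 150): V_u = 1/1.05·[0.5556·72.5000 + 0.4444·5.0000] = 40.4762
Node d (S = 96): V_d = 1/1.05·[0.5556·5.0000 + 0.4444·0.0000] = 2.6455
Node 0 (S = 120): V_0 = 1/1.05·[0.5556·40.4762 + 0.4444·2.6455] = 22.5358

$22.54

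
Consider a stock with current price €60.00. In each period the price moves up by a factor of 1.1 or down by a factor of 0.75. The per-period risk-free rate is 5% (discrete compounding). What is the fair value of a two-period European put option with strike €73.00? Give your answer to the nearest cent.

€6.21

Risk-neutral probability p = (1 + 0.05 − 0.75)/(1.1 − 0.75) = 0.3000/0.3500 = 0.8571
Terminal stock prices: S_uu = 72.6, S_ud = 49.5, S_dd = 33.75
Terminal payoffs (K − S): max(0.4, 0) = 0.4, max(23.5, 0) = 23.5, max(39.25, 0) = 39.25
Node u (S = 66): V_u = 1/1.05·[0.8571·0.4000 + 0.1429·23.5000] = 3.5238
Node d (S = 45): V_d = 1/1.05·[0.8571·23.5000 + 0.1429·39.2500] = 24.5238
Node 0 (S = 60): V_0 = 1/1.05·[0.8571·3.5238 + 0.1429·24.5238] = 6.2132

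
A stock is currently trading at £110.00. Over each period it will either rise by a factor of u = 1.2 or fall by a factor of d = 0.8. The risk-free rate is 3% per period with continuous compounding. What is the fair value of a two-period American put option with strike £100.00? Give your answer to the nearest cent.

Risk-neutral probability p = (e^0.03 − 0.8)/(1.2 − 0.8) = 0.2305/0.4000 = 0.5761
Terminal stock prices: S_uu = 158.4, S_ud = 105.6, S_dd = 70.4
Terminal payoffs (K − S): max(-58.4, 0) = 0, max(-5.6, 0) = 0, max(29.6, 0) = 29.6
Node u (S = 132): continuation = e^(−0.03)·[0.5761·0.0000 + 0.4239·0.0000] = 0.0000; exercise value = 0.0000 ≤ continuation, so V_u = 0.0000
Node d (S = 88): continuation = e^(−0.03)·[0.5761·0.0000 + 0.4239·29.6000] = 12.1756; exercise value = 12.0000 ≤ continuation, so V_d = 12.1756
Node 0 (S = 110): continuation = e^(−0.03)·[0.5761·0.0000 + 0.4239·12.1756] = 5.0083; exercise value = 0.0000 ≤ continuation, so V_0 = 5.0083

£5.01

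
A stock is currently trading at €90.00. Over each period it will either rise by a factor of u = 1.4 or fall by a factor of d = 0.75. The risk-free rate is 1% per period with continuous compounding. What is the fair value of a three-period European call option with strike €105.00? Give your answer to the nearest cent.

€16.45

Risk-neutral probability p = (e^0.01 − 0.75)/(1.4 − 0.75) = 0.2601/0.6500 = 0.4001
Terminal stock prices: S_uuu = 247, S_uud = 132.3, S_udd = 70.87, S_ddd = 37.97
Terminal payoffs (S − K): max(142, 0) = 142, max(27.3, 0) = 27.3, max(-34.13, 0) = 0, max(-67.03, 0) = 0
Node uu (S = 176.4): V_uu = e^(−0.01)·[0.4001·141.9600 + 0.5999·27.3000] = 72.4448
Node ud (S = 94.5): V_ud = e^(−0.01)·[0.4001·27.3000 + 0.5999·0.0000] = 10.8134
Node dd (S = 50.62): V_dd = e^(−0.01)·[0.4001·0.0000 + 0.5999·0.0000] = 0.0000
Node u (S = 126): V_u = e^(−0.01)·[0.4001·72.4448 + 0.5999·10.8134] = 35.1178
Node d (S = 67.5): V_d = e^(−0.01)·[0.4001·10.8134 + 0.5999·0.0000] = 4.2832
Node 0 (S = 90): V_0 = e^(−0.01)·[0.4001·35.1178 + 0.5999·4.2832] = 16.4540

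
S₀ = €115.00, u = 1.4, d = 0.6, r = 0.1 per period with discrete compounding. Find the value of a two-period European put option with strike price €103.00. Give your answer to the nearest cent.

€9.64

Risk-neutral probability p = (1 + 0.1 − 0.6)/(1.4 − 0.6) = 0.5000/0.8000 = 0.6250
Terminal stock prices: S_uu = 225.4, S_ud = 96.6, S_dd = 41.4
Terminal payoffs (K − S): max(-122.4, 0) = 0, max(6.4, 0) = 6.4, max(61.6, 0) = 61.6
Node u (S = 161): V_u = 1/1.1·[0.6250·0.0000 + 0.3750·6.4000] = 2.1818
Node d (S = 69): V_d = 1/1.1·[0.6250·6.4000 + 0.3750·61.6000] = 24.6364
Node 0 (S = 115): V_0 = 1/1.1·[0.6250·2.1818 + 0.3750·24.6364] = 9.6384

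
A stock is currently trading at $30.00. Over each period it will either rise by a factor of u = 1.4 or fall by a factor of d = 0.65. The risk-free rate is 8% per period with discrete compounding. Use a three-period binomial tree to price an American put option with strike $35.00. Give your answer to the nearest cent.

Risk-neutral probability p = (1 + 0.08 − 0.65)/(1.4 − 0.65) = 0.4300/0.7500 = 0.5733
Terminal stock prices: S_uuu = 82.32, S_uud = 38.22, S_udd = 17.75, S_ddd = 8.239
Terminal payoffs (K − S): max(-47.32, 0) = 0, max(-3.22, 0) = 0, max(17.25, 0) = 17.25, max(26.76, 0) = 26.76
Node uu (S = 58.8): continuation = 1/1.08·[0.5733·0.0000 + 0.4267·0.0000] = 0.0000; exercise value = 0.0000 ≤ continuation, so V_uu = 0.0000
Node ud (S = 27.3): continuation = 1/1.08·[0.5733·0.0000 + 0.4267·17.2550] = 6.8168; exercise value = 7.7000 > continuation, so V_ud = 7.7000 (exercise)
Node dd (S = 12.68): continuation = 1/1.08·[0.5733·17.2550 + 0.4267·26.7613] = 19.7324; exercise value = 22.3250 > continuation, so V_dd = 22.3250 (exercise)
Node u (S = 42): continuation = 1/1.08·[0.5733·0.0000 + 0.4267·7.7000] = 3.0420; exercise value = 0.0000 ≤ continuation, so V_u = 3.0420
Node d (S = 19.5): continuation = 1/1.08·[0.5733·7.7000 + 0.4267·22.3250] = 12.9074; exercise value = 15.5000 > continuation, so V_d = 15.5000 (exercise)
Node 0 (S = 30): continuation = 1/1.08·[0.5733·3.0420 + 0.4267·15.5000] = 7.7383; exercise value = 5.0000 ≤ continuation, so V_0 = 7.7383

$7.74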